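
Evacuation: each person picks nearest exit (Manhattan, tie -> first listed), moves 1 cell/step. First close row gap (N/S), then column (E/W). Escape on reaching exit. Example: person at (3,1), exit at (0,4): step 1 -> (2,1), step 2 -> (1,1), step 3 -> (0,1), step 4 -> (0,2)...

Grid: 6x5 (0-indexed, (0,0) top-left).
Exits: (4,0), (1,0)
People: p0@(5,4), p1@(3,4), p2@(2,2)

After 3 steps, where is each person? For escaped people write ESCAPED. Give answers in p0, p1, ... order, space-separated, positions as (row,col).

Step 1: p0:(5,4)->(4,4) | p1:(3,4)->(4,4) | p2:(2,2)->(1,2)
Step 2: p0:(4,4)->(4,3) | p1:(4,4)->(4,3) | p2:(1,2)->(1,1)
Step 3: p0:(4,3)->(4,2) | p1:(4,3)->(4,2) | p2:(1,1)->(1,0)->EXIT

(4,2) (4,2) ESCAPED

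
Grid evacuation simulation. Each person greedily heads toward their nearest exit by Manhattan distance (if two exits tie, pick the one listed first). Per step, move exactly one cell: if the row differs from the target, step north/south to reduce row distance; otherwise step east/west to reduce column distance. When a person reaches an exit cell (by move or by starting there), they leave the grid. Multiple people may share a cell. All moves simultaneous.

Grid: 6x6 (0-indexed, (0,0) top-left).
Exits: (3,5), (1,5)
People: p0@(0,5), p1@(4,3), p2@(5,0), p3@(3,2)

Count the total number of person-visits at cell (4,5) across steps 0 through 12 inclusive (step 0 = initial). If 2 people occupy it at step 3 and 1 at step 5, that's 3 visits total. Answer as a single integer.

Answer: 0

Derivation:
Step 0: p0@(0,5) p1@(4,3) p2@(5,0) p3@(3,2) -> at (4,5): 0 [-], cum=0
Step 1: p0@ESC p1@(3,3) p2@(4,0) p3@(3,3) -> at (4,5): 0 [-], cum=0
Step 2: p0@ESC p1@(3,4) p2@(3,0) p3@(3,4) -> at (4,5): 0 [-], cum=0
Step 3: p0@ESC p1@ESC p2@(3,1) p3@ESC -> at (4,5): 0 [-], cum=0
Step 4: p0@ESC p1@ESC p2@(3,2) p3@ESC -> at (4,5): 0 [-], cum=0
Step 5: p0@ESC p1@ESC p2@(3,3) p3@ESC -> at (4,5): 0 [-], cum=0
Step 6: p0@ESC p1@ESC p2@(3,4) p3@ESC -> at (4,5): 0 [-], cum=0
Step 7: p0@ESC p1@ESC p2@ESC p3@ESC -> at (4,5): 0 [-], cum=0
Total visits = 0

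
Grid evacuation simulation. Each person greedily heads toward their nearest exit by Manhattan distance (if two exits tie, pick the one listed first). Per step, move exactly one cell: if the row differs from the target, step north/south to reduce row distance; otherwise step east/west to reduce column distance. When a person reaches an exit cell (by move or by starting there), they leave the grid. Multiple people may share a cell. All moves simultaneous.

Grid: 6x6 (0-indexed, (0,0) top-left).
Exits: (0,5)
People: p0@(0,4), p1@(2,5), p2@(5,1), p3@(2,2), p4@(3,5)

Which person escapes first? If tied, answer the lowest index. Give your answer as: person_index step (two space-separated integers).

Step 1: p0:(0,4)->(0,5)->EXIT | p1:(2,5)->(1,5) | p2:(5,1)->(4,1) | p3:(2,2)->(1,2) | p4:(3,5)->(2,5)
Step 2: p0:escaped | p1:(1,5)->(0,5)->EXIT | p2:(4,1)->(3,1) | p3:(1,2)->(0,2) | p4:(2,5)->(1,5)
Step 3: p0:escaped | p1:escaped | p2:(3,1)->(2,1) | p3:(0,2)->(0,3) | p4:(1,5)->(0,5)->EXIT
Step 4: p0:escaped | p1:escaped | p2:(2,1)->(1,1) | p3:(0,3)->(0,4) | p4:escaped
Step 5: p0:escaped | p1:escaped | p2:(1,1)->(0,1) | p3:(0,4)->(0,5)->EXIT | p4:escaped
Step 6: p0:escaped | p1:escaped | p2:(0,1)->(0,2) | p3:escaped | p4:escaped
Step 7: p0:escaped | p1:escaped | p2:(0,2)->(0,3) | p3:escaped | p4:escaped
Step 8: p0:escaped | p1:escaped | p2:(0,3)->(0,4) | p3:escaped | p4:escaped
Step 9: p0:escaped | p1:escaped | p2:(0,4)->(0,5)->EXIT | p3:escaped | p4:escaped
Exit steps: [1, 2, 9, 5, 3]
First to escape: p0 at step 1

Answer: 0 1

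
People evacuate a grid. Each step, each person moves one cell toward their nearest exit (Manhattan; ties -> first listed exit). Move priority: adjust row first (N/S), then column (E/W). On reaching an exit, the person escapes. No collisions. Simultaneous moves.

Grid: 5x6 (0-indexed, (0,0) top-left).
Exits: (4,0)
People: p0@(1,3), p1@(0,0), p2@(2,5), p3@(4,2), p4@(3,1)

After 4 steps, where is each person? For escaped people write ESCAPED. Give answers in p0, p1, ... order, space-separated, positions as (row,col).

Step 1: p0:(1,3)->(2,3) | p1:(0,0)->(1,0) | p2:(2,5)->(3,5) | p3:(4,2)->(4,1) | p4:(3,1)->(4,1)
Step 2: p0:(2,3)->(3,3) | p1:(1,0)->(2,0) | p2:(3,5)->(4,5) | p3:(4,1)->(4,0)->EXIT | p4:(4,1)->(4,0)->EXIT
Step 3: p0:(3,3)->(4,3) | p1:(2,0)->(3,0) | p2:(4,5)->(4,4) | p3:escaped | p4:escaped
Step 4: p0:(4,3)->(4,2) | p1:(3,0)->(4,0)->EXIT | p2:(4,4)->(4,3) | p3:escaped | p4:escaped

(4,2) ESCAPED (4,3) ESCAPED ESCAPED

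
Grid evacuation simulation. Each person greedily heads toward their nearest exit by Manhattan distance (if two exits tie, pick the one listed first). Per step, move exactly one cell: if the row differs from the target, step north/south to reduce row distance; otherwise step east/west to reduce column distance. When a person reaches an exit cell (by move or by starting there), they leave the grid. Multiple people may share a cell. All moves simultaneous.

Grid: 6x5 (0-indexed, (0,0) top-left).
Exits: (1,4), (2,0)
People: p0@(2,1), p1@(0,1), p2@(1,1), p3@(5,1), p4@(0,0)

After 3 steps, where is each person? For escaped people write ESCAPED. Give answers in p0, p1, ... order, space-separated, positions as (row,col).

Step 1: p0:(2,1)->(2,0)->EXIT | p1:(0,1)->(1,1) | p2:(1,1)->(2,1) | p3:(5,1)->(4,1) | p4:(0,0)->(1,0)
Step 2: p0:escaped | p1:(1,1)->(2,1) | p2:(2,1)->(2,0)->EXIT | p3:(4,1)->(3,1) | p4:(1,0)->(2,0)->EXIT
Step 3: p0:escaped | p1:(2,1)->(2,0)->EXIT | p2:escaped | p3:(3,1)->(2,1) | p4:escaped

ESCAPED ESCAPED ESCAPED (2,1) ESCAPED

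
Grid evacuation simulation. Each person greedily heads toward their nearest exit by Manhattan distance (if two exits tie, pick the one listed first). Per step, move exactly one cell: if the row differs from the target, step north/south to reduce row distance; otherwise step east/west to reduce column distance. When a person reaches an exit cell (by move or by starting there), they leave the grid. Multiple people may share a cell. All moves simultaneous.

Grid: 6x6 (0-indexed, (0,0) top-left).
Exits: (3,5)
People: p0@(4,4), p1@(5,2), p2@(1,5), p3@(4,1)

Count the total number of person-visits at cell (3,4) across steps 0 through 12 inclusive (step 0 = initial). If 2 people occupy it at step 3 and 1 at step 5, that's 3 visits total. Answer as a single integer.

Step 0: p0@(4,4) p1@(5,2) p2@(1,5) p3@(4,1) -> at (3,4): 0 [-], cum=0
Step 1: p0@(3,4) p1@(4,2) p2@(2,5) p3@(3,1) -> at (3,4): 1 [p0], cum=1
Step 2: p0@ESC p1@(3,2) p2@ESC p3@(3,2) -> at (3,4): 0 [-], cum=1
Step 3: p0@ESC p1@(3,3) p2@ESC p3@(3,3) -> at (3,4): 0 [-], cum=1
Step 4: p0@ESC p1@(3,4) p2@ESC p3@(3,4) -> at (3,4): 2 [p1,p3], cum=3
Step 5: p0@ESC p1@ESC p2@ESC p3@ESC -> at (3,4): 0 [-], cum=3
Total visits = 3

Answer: 3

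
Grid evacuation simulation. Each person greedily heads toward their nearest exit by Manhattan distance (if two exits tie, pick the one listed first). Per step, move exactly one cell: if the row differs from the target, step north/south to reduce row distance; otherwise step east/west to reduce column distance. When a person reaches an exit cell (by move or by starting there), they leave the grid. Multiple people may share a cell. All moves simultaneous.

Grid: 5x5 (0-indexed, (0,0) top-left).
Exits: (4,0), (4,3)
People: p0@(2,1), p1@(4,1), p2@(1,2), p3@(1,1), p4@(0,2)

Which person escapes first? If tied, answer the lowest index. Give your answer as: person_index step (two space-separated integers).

Step 1: p0:(2,1)->(3,1) | p1:(4,1)->(4,0)->EXIT | p2:(1,2)->(2,2) | p3:(1,1)->(2,1) | p4:(0,2)->(1,2)
Step 2: p0:(3,1)->(4,1) | p1:escaped | p2:(2,2)->(3,2) | p3:(2,1)->(3,1) | p4:(1,2)->(2,2)
Step 3: p0:(4,1)->(4,0)->EXIT | p1:escaped | p2:(3,2)->(4,2) | p3:(3,1)->(4,1) | p4:(2,2)->(3,2)
Step 4: p0:escaped | p1:escaped | p2:(4,2)->(4,3)->EXIT | p3:(4,1)->(4,0)->EXIT | p4:(3,2)->(4,2)
Step 5: p0:escaped | p1:escaped | p2:escaped | p3:escaped | p4:(4,2)->(4,3)->EXIT
Exit steps: [3, 1, 4, 4, 5]
First to escape: p1 at step 1

Answer: 1 1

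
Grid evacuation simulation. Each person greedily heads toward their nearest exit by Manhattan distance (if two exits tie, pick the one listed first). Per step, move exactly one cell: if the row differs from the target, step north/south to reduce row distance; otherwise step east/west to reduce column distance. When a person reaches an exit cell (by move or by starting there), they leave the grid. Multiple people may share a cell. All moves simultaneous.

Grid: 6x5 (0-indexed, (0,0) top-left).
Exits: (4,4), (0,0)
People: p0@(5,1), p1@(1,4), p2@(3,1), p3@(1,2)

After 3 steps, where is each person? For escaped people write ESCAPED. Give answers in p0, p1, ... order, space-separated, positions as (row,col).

Step 1: p0:(5,1)->(4,1) | p1:(1,4)->(2,4) | p2:(3,1)->(4,1) | p3:(1,2)->(0,2)
Step 2: p0:(4,1)->(4,2) | p1:(2,4)->(3,4) | p2:(4,1)->(4,2) | p3:(0,2)->(0,1)
Step 3: p0:(4,2)->(4,3) | p1:(3,4)->(4,4)->EXIT | p2:(4,2)->(4,3) | p3:(0,1)->(0,0)->EXIT

(4,3) ESCAPED (4,3) ESCAPED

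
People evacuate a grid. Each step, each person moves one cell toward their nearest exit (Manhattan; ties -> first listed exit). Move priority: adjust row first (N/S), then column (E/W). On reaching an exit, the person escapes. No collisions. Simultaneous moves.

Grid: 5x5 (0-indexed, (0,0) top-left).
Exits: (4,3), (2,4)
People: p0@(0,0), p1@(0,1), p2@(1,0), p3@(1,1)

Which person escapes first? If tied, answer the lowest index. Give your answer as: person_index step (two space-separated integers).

Answer: 3 4

Derivation:
Step 1: p0:(0,0)->(1,0) | p1:(0,1)->(1,1) | p2:(1,0)->(2,0) | p3:(1,1)->(2,1)
Step 2: p0:(1,0)->(2,0) | p1:(1,1)->(2,1) | p2:(2,0)->(2,1) | p3:(2,1)->(2,2)
Step 3: p0:(2,0)->(2,1) | p1:(2,1)->(2,2) | p2:(2,1)->(2,2) | p3:(2,2)->(2,3)
Step 4: p0:(2,1)->(2,2) | p1:(2,2)->(2,3) | p2:(2,2)->(2,3) | p3:(2,3)->(2,4)->EXIT
Step 5: p0:(2,2)->(2,3) | p1:(2,3)->(2,4)->EXIT | p2:(2,3)->(2,4)->EXIT | p3:escaped
Step 6: p0:(2,3)->(2,4)->EXIT | p1:escaped | p2:escaped | p3:escaped
Exit steps: [6, 5, 5, 4]
First to escape: p3 at step 4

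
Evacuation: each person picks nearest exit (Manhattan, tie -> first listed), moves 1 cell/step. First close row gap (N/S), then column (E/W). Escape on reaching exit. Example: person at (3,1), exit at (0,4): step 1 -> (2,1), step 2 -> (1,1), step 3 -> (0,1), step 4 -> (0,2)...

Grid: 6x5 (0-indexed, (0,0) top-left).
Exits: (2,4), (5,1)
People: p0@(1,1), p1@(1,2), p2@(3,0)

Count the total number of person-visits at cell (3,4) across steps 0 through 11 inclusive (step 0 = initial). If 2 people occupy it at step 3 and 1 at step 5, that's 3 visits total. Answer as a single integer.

Answer: 0

Derivation:
Step 0: p0@(1,1) p1@(1,2) p2@(3,0) -> at (3,4): 0 [-], cum=0
Step 1: p0@(2,1) p1@(2,2) p2@(4,0) -> at (3,4): 0 [-], cum=0
Step 2: p0@(2,2) p1@(2,3) p2@(5,0) -> at (3,4): 0 [-], cum=0
Step 3: p0@(2,3) p1@ESC p2@ESC -> at (3,4): 0 [-], cum=0
Step 4: p0@ESC p1@ESC p2@ESC -> at (3,4): 0 [-], cum=0
Total visits = 0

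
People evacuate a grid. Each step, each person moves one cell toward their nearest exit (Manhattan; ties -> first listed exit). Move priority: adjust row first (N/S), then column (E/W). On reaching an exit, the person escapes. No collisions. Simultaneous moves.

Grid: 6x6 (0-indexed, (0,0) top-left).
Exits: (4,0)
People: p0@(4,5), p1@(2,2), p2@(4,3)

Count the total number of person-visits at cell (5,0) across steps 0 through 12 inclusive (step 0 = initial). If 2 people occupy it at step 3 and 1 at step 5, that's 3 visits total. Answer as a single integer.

Step 0: p0@(4,5) p1@(2,2) p2@(4,3) -> at (5,0): 0 [-], cum=0
Step 1: p0@(4,4) p1@(3,2) p2@(4,2) -> at (5,0): 0 [-], cum=0
Step 2: p0@(4,3) p1@(4,2) p2@(4,1) -> at (5,0): 0 [-], cum=0
Step 3: p0@(4,2) p1@(4,1) p2@ESC -> at (5,0): 0 [-], cum=0
Step 4: p0@(4,1) p1@ESC p2@ESC -> at (5,0): 0 [-], cum=0
Step 5: p0@ESC p1@ESC p2@ESC -> at (5,0): 0 [-], cum=0
Total visits = 0

Answer: 0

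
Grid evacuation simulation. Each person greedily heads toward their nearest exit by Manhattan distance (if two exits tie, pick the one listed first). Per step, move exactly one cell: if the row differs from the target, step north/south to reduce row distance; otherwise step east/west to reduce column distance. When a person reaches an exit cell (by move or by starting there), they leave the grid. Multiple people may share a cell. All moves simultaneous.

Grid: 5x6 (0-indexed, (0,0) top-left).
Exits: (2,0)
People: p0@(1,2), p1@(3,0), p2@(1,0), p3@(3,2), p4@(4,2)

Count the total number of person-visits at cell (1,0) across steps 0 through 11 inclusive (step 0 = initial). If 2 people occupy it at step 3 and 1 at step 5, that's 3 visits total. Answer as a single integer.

Step 0: p0@(1,2) p1@(3,0) p2@(1,0) p3@(3,2) p4@(4,2) -> at (1,0): 1 [p2], cum=1
Step 1: p0@(2,2) p1@ESC p2@ESC p3@(2,2) p4@(3,2) -> at (1,0): 0 [-], cum=1
Step 2: p0@(2,1) p1@ESC p2@ESC p3@(2,1) p4@(2,2) -> at (1,0): 0 [-], cum=1
Step 3: p0@ESC p1@ESC p2@ESC p3@ESC p4@(2,1) -> at (1,0): 0 [-], cum=1
Step 4: p0@ESC p1@ESC p2@ESC p3@ESC p4@ESC -> at (1,0): 0 [-], cum=1
Total visits = 1

Answer: 1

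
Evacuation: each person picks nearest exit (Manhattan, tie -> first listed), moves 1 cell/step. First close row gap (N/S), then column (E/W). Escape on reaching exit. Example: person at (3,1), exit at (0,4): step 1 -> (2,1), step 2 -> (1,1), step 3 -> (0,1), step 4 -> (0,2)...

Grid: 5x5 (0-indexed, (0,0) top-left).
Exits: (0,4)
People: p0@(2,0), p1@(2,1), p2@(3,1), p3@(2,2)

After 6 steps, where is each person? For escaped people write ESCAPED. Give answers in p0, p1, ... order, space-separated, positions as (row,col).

Step 1: p0:(2,0)->(1,0) | p1:(2,1)->(1,1) | p2:(3,1)->(2,1) | p3:(2,2)->(1,2)
Step 2: p0:(1,0)->(0,0) | p1:(1,1)->(0,1) | p2:(2,1)->(1,1) | p3:(1,2)->(0,2)
Step 3: p0:(0,0)->(0,1) | p1:(0,1)->(0,2) | p2:(1,1)->(0,1) | p3:(0,2)->(0,3)
Step 4: p0:(0,1)->(0,2) | p1:(0,2)->(0,3) | p2:(0,1)->(0,2) | p3:(0,3)->(0,4)->EXIT
Step 5: p0:(0,2)->(0,3) | p1:(0,3)->(0,4)->EXIT | p2:(0,2)->(0,3) | p3:escaped
Step 6: p0:(0,3)->(0,4)->EXIT | p1:escaped | p2:(0,3)->(0,4)->EXIT | p3:escaped

ESCAPED ESCAPED ESCAPED ESCAPED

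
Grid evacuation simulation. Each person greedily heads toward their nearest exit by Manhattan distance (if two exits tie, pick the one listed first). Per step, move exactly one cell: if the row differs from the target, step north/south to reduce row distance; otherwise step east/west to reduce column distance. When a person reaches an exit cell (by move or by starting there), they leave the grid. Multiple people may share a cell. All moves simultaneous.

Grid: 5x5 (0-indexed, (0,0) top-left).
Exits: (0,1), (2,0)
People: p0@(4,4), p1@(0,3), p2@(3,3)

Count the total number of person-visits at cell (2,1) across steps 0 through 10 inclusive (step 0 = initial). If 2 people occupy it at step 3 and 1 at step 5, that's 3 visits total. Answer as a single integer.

Answer: 2

Derivation:
Step 0: p0@(4,4) p1@(0,3) p2@(3,3) -> at (2,1): 0 [-], cum=0
Step 1: p0@(3,4) p1@(0,2) p2@(2,3) -> at (2,1): 0 [-], cum=0
Step 2: p0@(2,4) p1@ESC p2@(2,2) -> at (2,1): 0 [-], cum=0
Step 3: p0@(2,3) p1@ESC p2@(2,1) -> at (2,1): 1 [p2], cum=1
Step 4: p0@(2,2) p1@ESC p2@ESC -> at (2,1): 0 [-], cum=1
Step 5: p0@(2,1) p1@ESC p2@ESC -> at (2,1): 1 [p0], cum=2
Step 6: p0@ESC p1@ESC p2@ESC -> at (2,1): 0 [-], cum=2
Total visits = 2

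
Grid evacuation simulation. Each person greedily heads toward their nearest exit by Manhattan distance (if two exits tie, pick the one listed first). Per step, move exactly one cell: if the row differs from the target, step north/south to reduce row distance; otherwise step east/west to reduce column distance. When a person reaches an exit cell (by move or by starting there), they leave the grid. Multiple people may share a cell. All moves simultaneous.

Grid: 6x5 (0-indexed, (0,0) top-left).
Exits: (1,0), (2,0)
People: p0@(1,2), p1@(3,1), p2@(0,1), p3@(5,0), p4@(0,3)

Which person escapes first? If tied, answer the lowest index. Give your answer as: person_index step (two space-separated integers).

Step 1: p0:(1,2)->(1,1) | p1:(3,1)->(2,1) | p2:(0,1)->(1,1) | p3:(5,0)->(4,0) | p4:(0,3)->(1,3)
Step 2: p0:(1,1)->(1,0)->EXIT | p1:(2,1)->(2,0)->EXIT | p2:(1,1)->(1,0)->EXIT | p3:(4,0)->(3,0) | p4:(1,3)->(1,2)
Step 3: p0:escaped | p1:escaped | p2:escaped | p3:(3,0)->(2,0)->EXIT | p4:(1,2)->(1,1)
Step 4: p0:escaped | p1:escaped | p2:escaped | p3:escaped | p4:(1,1)->(1,0)->EXIT
Exit steps: [2, 2, 2, 3, 4]
First to escape: p0 at step 2

Answer: 0 2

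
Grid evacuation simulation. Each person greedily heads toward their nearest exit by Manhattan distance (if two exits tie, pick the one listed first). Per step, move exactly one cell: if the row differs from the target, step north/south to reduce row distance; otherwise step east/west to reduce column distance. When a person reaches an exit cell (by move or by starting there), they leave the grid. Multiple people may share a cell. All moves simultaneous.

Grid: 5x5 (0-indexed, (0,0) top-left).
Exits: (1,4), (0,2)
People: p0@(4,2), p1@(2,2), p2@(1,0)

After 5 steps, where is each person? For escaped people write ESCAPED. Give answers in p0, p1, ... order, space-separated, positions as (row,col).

Step 1: p0:(4,2)->(3,2) | p1:(2,2)->(1,2) | p2:(1,0)->(0,0)
Step 2: p0:(3,2)->(2,2) | p1:(1,2)->(0,2)->EXIT | p2:(0,0)->(0,1)
Step 3: p0:(2,2)->(1,2) | p1:escaped | p2:(0,1)->(0,2)->EXIT
Step 4: p0:(1,2)->(0,2)->EXIT | p1:escaped | p2:escaped

ESCAPED ESCAPED ESCAPED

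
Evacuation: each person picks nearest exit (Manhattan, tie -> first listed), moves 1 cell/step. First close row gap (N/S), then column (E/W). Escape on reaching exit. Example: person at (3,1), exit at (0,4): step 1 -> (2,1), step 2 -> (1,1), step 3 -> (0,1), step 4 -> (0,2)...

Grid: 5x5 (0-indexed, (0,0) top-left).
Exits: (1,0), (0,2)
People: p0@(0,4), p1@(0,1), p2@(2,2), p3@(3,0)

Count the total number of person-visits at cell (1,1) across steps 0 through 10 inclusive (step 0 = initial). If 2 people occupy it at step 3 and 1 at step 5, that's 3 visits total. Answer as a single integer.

Step 0: p0@(0,4) p1@(0,1) p2@(2,2) p3@(3,0) -> at (1,1): 0 [-], cum=0
Step 1: p0@(0,3) p1@ESC p2@(1,2) p3@(2,0) -> at (1,1): 0 [-], cum=0
Step 2: p0@ESC p1@ESC p2@ESC p3@ESC -> at (1,1): 0 [-], cum=0
Total visits = 0

Answer: 0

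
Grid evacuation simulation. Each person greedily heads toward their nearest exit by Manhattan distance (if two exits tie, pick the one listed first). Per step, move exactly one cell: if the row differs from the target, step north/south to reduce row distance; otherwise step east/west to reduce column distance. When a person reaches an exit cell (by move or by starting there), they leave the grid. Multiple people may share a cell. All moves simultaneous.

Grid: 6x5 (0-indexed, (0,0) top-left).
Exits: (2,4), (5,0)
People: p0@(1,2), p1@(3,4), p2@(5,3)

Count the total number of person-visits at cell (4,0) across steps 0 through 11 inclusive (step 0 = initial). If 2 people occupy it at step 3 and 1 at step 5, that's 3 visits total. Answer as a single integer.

Answer: 0

Derivation:
Step 0: p0@(1,2) p1@(3,4) p2@(5,3) -> at (4,0): 0 [-], cum=0
Step 1: p0@(2,2) p1@ESC p2@(5,2) -> at (4,0): 0 [-], cum=0
Step 2: p0@(2,3) p1@ESC p2@(5,1) -> at (4,0): 0 [-], cum=0
Step 3: p0@ESC p1@ESC p2@ESC -> at (4,0): 0 [-], cum=0
Total visits = 0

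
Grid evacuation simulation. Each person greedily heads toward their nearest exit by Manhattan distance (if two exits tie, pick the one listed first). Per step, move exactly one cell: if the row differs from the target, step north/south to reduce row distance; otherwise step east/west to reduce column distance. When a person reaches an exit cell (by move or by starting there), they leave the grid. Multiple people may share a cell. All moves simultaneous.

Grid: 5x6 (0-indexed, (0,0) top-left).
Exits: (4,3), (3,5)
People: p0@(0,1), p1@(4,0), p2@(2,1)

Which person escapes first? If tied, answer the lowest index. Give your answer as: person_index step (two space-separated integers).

Step 1: p0:(0,1)->(1,1) | p1:(4,0)->(4,1) | p2:(2,1)->(3,1)
Step 2: p0:(1,1)->(2,1) | p1:(4,1)->(4,2) | p2:(3,1)->(4,1)
Step 3: p0:(2,1)->(3,1) | p1:(4,2)->(4,3)->EXIT | p2:(4,1)->(4,2)
Step 4: p0:(3,1)->(4,1) | p1:escaped | p2:(4,2)->(4,3)->EXIT
Step 5: p0:(4,1)->(4,2) | p1:escaped | p2:escaped
Step 6: p0:(4,2)->(4,3)->EXIT | p1:escaped | p2:escaped
Exit steps: [6, 3, 4]
First to escape: p1 at step 3

Answer: 1 3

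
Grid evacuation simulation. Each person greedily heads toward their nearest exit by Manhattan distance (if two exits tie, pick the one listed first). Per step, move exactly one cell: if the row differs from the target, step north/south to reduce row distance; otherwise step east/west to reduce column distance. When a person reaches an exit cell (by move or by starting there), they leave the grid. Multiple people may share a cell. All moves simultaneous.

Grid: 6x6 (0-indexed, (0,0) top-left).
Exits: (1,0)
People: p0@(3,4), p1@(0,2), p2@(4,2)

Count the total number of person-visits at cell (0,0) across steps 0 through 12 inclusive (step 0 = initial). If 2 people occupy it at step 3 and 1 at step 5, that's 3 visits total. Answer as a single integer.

Answer: 0

Derivation:
Step 0: p0@(3,4) p1@(0,2) p2@(4,2) -> at (0,0): 0 [-], cum=0
Step 1: p0@(2,4) p1@(1,2) p2@(3,2) -> at (0,0): 0 [-], cum=0
Step 2: p0@(1,4) p1@(1,1) p2@(2,2) -> at (0,0): 0 [-], cum=0
Step 3: p0@(1,3) p1@ESC p2@(1,2) -> at (0,0): 0 [-], cum=0
Step 4: p0@(1,2) p1@ESC p2@(1,1) -> at (0,0): 0 [-], cum=0
Step 5: p0@(1,1) p1@ESC p2@ESC -> at (0,0): 0 [-], cum=0
Step 6: p0@ESC p1@ESC p2@ESC -> at (0,0): 0 [-], cum=0
Total visits = 0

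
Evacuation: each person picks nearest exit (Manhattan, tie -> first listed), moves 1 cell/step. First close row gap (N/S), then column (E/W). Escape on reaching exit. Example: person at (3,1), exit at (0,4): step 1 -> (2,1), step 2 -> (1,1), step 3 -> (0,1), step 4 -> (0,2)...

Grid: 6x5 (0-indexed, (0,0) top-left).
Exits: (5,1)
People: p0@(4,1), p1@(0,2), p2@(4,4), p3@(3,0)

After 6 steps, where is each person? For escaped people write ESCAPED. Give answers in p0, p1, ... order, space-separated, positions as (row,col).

Step 1: p0:(4,1)->(5,1)->EXIT | p1:(0,2)->(1,2) | p2:(4,4)->(5,4) | p3:(3,0)->(4,0)
Step 2: p0:escaped | p1:(1,2)->(2,2) | p2:(5,4)->(5,3) | p3:(4,0)->(5,0)
Step 3: p0:escaped | p1:(2,2)->(3,2) | p2:(5,3)->(5,2) | p3:(5,0)->(5,1)->EXIT
Step 4: p0:escaped | p1:(3,2)->(4,2) | p2:(5,2)->(5,1)->EXIT | p3:escaped
Step 5: p0:escaped | p1:(4,2)->(5,2) | p2:escaped | p3:escaped
Step 6: p0:escaped | p1:(5,2)->(5,1)->EXIT | p2:escaped | p3:escaped

ESCAPED ESCAPED ESCAPED ESCAPED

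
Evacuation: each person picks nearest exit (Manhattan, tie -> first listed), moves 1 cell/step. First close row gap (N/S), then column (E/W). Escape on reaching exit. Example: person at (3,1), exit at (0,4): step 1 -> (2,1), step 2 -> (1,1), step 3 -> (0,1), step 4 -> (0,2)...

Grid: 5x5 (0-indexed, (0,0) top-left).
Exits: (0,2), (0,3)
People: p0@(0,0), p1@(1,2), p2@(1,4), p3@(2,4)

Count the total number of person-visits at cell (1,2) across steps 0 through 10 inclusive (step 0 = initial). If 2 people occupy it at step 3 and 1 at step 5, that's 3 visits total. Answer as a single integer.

Answer: 1

Derivation:
Step 0: p0@(0,0) p1@(1,2) p2@(1,4) p3@(2,4) -> at (1,2): 1 [p1], cum=1
Step 1: p0@(0,1) p1@ESC p2@(0,4) p3@(1,4) -> at (1,2): 0 [-], cum=1
Step 2: p0@ESC p1@ESC p2@ESC p3@(0,4) -> at (1,2): 0 [-], cum=1
Step 3: p0@ESC p1@ESC p2@ESC p3@ESC -> at (1,2): 0 [-], cum=1
Total visits = 1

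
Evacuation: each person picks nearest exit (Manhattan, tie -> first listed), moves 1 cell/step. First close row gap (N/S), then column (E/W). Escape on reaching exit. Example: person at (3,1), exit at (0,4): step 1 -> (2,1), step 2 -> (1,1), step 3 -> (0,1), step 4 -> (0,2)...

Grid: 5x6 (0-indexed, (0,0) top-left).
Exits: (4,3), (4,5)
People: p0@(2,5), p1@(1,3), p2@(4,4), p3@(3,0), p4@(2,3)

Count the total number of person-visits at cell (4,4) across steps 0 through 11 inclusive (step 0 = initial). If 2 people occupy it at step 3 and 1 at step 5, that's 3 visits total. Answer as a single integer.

Step 0: p0@(2,5) p1@(1,3) p2@(4,4) p3@(3,0) p4@(2,3) -> at (4,4): 1 [p2], cum=1
Step 1: p0@(3,5) p1@(2,3) p2@ESC p3@(4,0) p4@(3,3) -> at (4,4): 0 [-], cum=1
Step 2: p0@ESC p1@(3,3) p2@ESC p3@(4,1) p4@ESC -> at (4,4): 0 [-], cum=1
Step 3: p0@ESC p1@ESC p2@ESC p3@(4,2) p4@ESC -> at (4,4): 0 [-], cum=1
Step 4: p0@ESC p1@ESC p2@ESC p3@ESC p4@ESC -> at (4,4): 0 [-], cum=1
Total visits = 1

Answer: 1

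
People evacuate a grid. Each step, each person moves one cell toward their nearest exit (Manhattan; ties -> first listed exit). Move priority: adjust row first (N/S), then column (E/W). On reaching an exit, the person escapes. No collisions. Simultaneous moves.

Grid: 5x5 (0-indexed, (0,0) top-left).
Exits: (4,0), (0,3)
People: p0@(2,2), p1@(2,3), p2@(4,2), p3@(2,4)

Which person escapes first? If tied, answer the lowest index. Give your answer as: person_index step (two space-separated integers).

Answer: 1 2

Derivation:
Step 1: p0:(2,2)->(1,2) | p1:(2,3)->(1,3) | p2:(4,2)->(4,1) | p3:(2,4)->(1,4)
Step 2: p0:(1,2)->(0,2) | p1:(1,3)->(0,3)->EXIT | p2:(4,1)->(4,0)->EXIT | p3:(1,4)->(0,4)
Step 3: p0:(0,2)->(0,3)->EXIT | p1:escaped | p2:escaped | p3:(0,4)->(0,3)->EXIT
Exit steps: [3, 2, 2, 3]
First to escape: p1 at step 2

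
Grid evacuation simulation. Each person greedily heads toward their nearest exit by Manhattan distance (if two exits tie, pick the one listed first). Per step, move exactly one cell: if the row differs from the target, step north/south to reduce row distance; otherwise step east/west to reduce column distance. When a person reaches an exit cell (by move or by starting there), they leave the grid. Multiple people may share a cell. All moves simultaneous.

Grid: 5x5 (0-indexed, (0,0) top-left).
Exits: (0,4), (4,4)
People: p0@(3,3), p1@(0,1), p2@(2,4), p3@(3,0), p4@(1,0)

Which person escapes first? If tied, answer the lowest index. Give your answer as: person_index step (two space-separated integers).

Answer: 0 2

Derivation:
Step 1: p0:(3,3)->(4,3) | p1:(0,1)->(0,2) | p2:(2,4)->(1,4) | p3:(3,0)->(4,0) | p4:(1,0)->(0,0)
Step 2: p0:(4,3)->(4,4)->EXIT | p1:(0,2)->(0,3) | p2:(1,4)->(0,4)->EXIT | p3:(4,0)->(4,1) | p4:(0,0)->(0,1)
Step 3: p0:escaped | p1:(0,3)->(0,4)->EXIT | p2:escaped | p3:(4,1)->(4,2) | p4:(0,1)->(0,2)
Step 4: p0:escaped | p1:escaped | p2:escaped | p3:(4,2)->(4,3) | p4:(0,2)->(0,3)
Step 5: p0:escaped | p1:escaped | p2:escaped | p3:(4,3)->(4,4)->EXIT | p4:(0,3)->(0,4)->EXIT
Exit steps: [2, 3, 2, 5, 5]
First to escape: p0 at step 2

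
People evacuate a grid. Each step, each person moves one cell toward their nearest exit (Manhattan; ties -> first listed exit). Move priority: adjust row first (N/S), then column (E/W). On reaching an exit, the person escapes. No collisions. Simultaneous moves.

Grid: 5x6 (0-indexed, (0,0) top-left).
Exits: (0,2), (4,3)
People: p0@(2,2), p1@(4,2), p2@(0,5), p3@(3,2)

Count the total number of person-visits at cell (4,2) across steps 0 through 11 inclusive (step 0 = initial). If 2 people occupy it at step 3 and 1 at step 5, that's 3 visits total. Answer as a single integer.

Step 0: p0@(2,2) p1@(4,2) p2@(0,5) p3@(3,2) -> at (4,2): 1 [p1], cum=1
Step 1: p0@(1,2) p1@ESC p2@(0,4) p3@(4,2) -> at (4,2): 1 [p3], cum=2
Step 2: p0@ESC p1@ESC p2@(0,3) p3@ESC -> at (4,2): 0 [-], cum=2
Step 3: p0@ESC p1@ESC p2@ESC p3@ESC -> at (4,2): 0 [-], cum=2
Total visits = 2

Answer: 2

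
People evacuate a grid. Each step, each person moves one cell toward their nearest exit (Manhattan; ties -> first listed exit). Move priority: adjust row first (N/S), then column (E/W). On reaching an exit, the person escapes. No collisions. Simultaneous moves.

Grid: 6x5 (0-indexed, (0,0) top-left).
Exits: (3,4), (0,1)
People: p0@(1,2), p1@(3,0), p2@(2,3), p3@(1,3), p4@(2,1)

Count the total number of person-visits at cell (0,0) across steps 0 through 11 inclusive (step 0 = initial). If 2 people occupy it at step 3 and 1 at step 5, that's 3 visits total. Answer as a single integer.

Answer: 0

Derivation:
Step 0: p0@(1,2) p1@(3,0) p2@(2,3) p3@(1,3) p4@(2,1) -> at (0,0): 0 [-], cum=0
Step 1: p0@(0,2) p1@(3,1) p2@(3,3) p3@(2,3) p4@(1,1) -> at (0,0): 0 [-], cum=0
Step 2: p0@ESC p1@(3,2) p2@ESC p3@(3,3) p4@ESC -> at (0,0): 0 [-], cum=0
Step 3: p0@ESC p1@(3,3) p2@ESC p3@ESC p4@ESC -> at (0,0): 0 [-], cum=0
Step 4: p0@ESC p1@ESC p2@ESC p3@ESC p4@ESC -> at (0,0): 0 [-], cum=0
Total visits = 0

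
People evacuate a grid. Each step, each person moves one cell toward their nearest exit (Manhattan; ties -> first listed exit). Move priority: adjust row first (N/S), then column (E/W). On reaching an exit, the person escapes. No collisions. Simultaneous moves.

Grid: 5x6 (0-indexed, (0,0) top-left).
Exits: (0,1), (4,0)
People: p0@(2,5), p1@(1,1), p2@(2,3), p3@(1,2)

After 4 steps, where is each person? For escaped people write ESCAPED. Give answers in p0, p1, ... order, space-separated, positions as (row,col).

Step 1: p0:(2,5)->(1,5) | p1:(1,1)->(0,1)->EXIT | p2:(2,3)->(1,3) | p3:(1,2)->(0,2)
Step 2: p0:(1,5)->(0,5) | p1:escaped | p2:(1,3)->(0,3) | p3:(0,2)->(0,1)->EXIT
Step 3: p0:(0,5)->(0,4) | p1:escaped | p2:(0,3)->(0,2) | p3:escaped
Step 4: p0:(0,4)->(0,3) | p1:escaped | p2:(0,2)->(0,1)->EXIT | p3:escaped

(0,3) ESCAPED ESCAPED ESCAPED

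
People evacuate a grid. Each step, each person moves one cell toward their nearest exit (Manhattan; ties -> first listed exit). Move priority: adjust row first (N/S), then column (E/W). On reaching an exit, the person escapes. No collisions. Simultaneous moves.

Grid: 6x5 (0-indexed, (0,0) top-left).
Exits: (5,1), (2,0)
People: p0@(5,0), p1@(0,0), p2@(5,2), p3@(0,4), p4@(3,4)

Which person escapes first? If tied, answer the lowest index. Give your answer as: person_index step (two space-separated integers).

Step 1: p0:(5,0)->(5,1)->EXIT | p1:(0,0)->(1,0) | p2:(5,2)->(5,1)->EXIT | p3:(0,4)->(1,4) | p4:(3,4)->(4,4)
Step 2: p0:escaped | p1:(1,0)->(2,0)->EXIT | p2:escaped | p3:(1,4)->(2,4) | p4:(4,4)->(5,4)
Step 3: p0:escaped | p1:escaped | p2:escaped | p3:(2,4)->(2,3) | p4:(5,4)->(5,3)
Step 4: p0:escaped | p1:escaped | p2:escaped | p3:(2,3)->(2,2) | p4:(5,3)->(5,2)
Step 5: p0:escaped | p1:escaped | p2:escaped | p3:(2,2)->(2,1) | p4:(5,2)->(5,1)->EXIT
Step 6: p0:escaped | p1:escaped | p2:escaped | p3:(2,1)->(2,0)->EXIT | p4:escaped
Exit steps: [1, 2, 1, 6, 5]
First to escape: p0 at step 1

Answer: 0 1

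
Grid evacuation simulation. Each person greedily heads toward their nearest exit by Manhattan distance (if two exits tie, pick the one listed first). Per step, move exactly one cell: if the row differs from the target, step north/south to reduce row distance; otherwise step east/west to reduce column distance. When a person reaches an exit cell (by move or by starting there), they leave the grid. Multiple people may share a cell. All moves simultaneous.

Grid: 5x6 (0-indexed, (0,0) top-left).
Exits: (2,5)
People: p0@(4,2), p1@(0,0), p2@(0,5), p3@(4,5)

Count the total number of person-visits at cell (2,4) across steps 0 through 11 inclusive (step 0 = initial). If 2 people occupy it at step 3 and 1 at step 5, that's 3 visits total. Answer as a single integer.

Step 0: p0@(4,2) p1@(0,0) p2@(0,5) p3@(4,5) -> at (2,4): 0 [-], cum=0
Step 1: p0@(3,2) p1@(1,0) p2@(1,5) p3@(3,5) -> at (2,4): 0 [-], cum=0
Step 2: p0@(2,2) p1@(2,0) p2@ESC p3@ESC -> at (2,4): 0 [-], cum=0
Step 3: p0@(2,3) p1@(2,1) p2@ESC p3@ESC -> at (2,4): 0 [-], cum=0
Step 4: p0@(2,4) p1@(2,2) p2@ESC p3@ESC -> at (2,4): 1 [p0], cum=1
Step 5: p0@ESC p1@(2,3) p2@ESC p3@ESC -> at (2,4): 0 [-], cum=1
Step 6: p0@ESC p1@(2,4) p2@ESC p3@ESC -> at (2,4): 1 [p1], cum=2
Step 7: p0@ESC p1@ESC p2@ESC p3@ESC -> at (2,4): 0 [-], cum=2
Total visits = 2

Answer: 2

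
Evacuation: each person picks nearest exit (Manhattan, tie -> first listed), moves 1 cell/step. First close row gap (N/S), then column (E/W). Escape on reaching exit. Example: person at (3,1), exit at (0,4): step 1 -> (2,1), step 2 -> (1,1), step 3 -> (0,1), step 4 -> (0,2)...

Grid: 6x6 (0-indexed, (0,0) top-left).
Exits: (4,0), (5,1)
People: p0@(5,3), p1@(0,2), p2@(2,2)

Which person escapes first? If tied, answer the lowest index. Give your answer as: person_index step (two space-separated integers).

Step 1: p0:(5,3)->(5,2) | p1:(0,2)->(1,2) | p2:(2,2)->(3,2)
Step 2: p0:(5,2)->(5,1)->EXIT | p1:(1,2)->(2,2) | p2:(3,2)->(4,2)
Step 3: p0:escaped | p1:(2,2)->(3,2) | p2:(4,2)->(4,1)
Step 4: p0:escaped | p1:(3,2)->(4,2) | p2:(4,1)->(4,0)->EXIT
Step 5: p0:escaped | p1:(4,2)->(4,1) | p2:escaped
Step 6: p0:escaped | p1:(4,1)->(4,0)->EXIT | p2:escaped
Exit steps: [2, 6, 4]
First to escape: p0 at step 2

Answer: 0 2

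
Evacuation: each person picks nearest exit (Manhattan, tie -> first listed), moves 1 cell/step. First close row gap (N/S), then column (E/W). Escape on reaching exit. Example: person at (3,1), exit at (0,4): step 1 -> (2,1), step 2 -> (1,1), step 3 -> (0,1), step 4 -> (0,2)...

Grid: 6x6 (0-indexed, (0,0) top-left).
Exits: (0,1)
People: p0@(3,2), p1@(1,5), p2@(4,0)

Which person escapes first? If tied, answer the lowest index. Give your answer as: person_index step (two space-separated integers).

Answer: 0 4

Derivation:
Step 1: p0:(3,2)->(2,2) | p1:(1,5)->(0,5) | p2:(4,0)->(3,0)
Step 2: p0:(2,2)->(1,2) | p1:(0,5)->(0,4) | p2:(3,0)->(2,0)
Step 3: p0:(1,2)->(0,2) | p1:(0,4)->(0,3) | p2:(2,0)->(1,0)
Step 4: p0:(0,2)->(0,1)->EXIT | p1:(0,3)->(0,2) | p2:(1,0)->(0,0)
Step 5: p0:escaped | p1:(0,2)->(0,1)->EXIT | p2:(0,0)->(0,1)->EXIT
Exit steps: [4, 5, 5]
First to escape: p0 at step 4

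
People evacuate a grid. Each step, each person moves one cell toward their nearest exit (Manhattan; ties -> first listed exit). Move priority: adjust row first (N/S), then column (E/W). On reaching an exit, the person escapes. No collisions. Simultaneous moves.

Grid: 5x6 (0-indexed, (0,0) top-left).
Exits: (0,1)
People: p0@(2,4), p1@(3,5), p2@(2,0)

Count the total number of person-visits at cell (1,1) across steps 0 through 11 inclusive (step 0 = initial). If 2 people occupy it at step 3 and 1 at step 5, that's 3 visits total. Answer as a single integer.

Step 0: p0@(2,4) p1@(3,5) p2@(2,0) -> at (1,1): 0 [-], cum=0
Step 1: p0@(1,4) p1@(2,5) p2@(1,0) -> at (1,1): 0 [-], cum=0
Step 2: p0@(0,4) p1@(1,5) p2@(0,0) -> at (1,1): 0 [-], cum=0
Step 3: p0@(0,3) p1@(0,5) p2@ESC -> at (1,1): 0 [-], cum=0
Step 4: p0@(0,2) p1@(0,4) p2@ESC -> at (1,1): 0 [-], cum=0
Step 5: p0@ESC p1@(0,3) p2@ESC -> at (1,1): 0 [-], cum=0
Step 6: p0@ESC p1@(0,2) p2@ESC -> at (1,1): 0 [-], cum=0
Step 7: p0@ESC p1@ESC p2@ESC -> at (1,1): 0 [-], cum=0
Total visits = 0

Answer: 0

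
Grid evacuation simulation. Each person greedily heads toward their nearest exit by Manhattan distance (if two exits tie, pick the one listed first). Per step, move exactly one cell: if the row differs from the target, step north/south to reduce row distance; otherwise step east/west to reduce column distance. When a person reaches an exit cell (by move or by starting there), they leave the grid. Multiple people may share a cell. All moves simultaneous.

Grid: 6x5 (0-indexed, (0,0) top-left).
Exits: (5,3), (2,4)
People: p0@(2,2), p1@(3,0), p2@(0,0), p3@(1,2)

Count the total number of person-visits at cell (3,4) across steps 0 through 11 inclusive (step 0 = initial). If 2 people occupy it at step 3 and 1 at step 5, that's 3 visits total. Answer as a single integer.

Step 0: p0@(2,2) p1@(3,0) p2@(0,0) p3@(1,2) -> at (3,4): 0 [-], cum=0
Step 1: p0@(2,3) p1@(4,0) p2@(1,0) p3@(2,2) -> at (3,4): 0 [-], cum=0
Step 2: p0@ESC p1@(5,0) p2@(2,0) p3@(2,3) -> at (3,4): 0 [-], cum=0
Step 3: p0@ESC p1@(5,1) p2@(2,1) p3@ESC -> at (3,4): 0 [-], cum=0
Step 4: p0@ESC p1@(5,2) p2@(2,2) p3@ESC -> at (3,4): 0 [-], cum=0
Step 5: p0@ESC p1@ESC p2@(2,3) p3@ESC -> at (3,4): 0 [-], cum=0
Step 6: p0@ESC p1@ESC p2@ESC p3@ESC -> at (3,4): 0 [-], cum=0
Total visits = 0

Answer: 0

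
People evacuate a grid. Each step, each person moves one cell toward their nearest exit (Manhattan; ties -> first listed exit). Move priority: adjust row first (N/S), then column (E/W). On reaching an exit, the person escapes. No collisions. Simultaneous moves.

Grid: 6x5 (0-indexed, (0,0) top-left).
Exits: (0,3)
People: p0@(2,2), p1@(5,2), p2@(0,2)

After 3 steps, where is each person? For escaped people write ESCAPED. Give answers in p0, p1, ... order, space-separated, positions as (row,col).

Step 1: p0:(2,2)->(1,2) | p1:(5,2)->(4,2) | p2:(0,2)->(0,3)->EXIT
Step 2: p0:(1,2)->(0,2) | p1:(4,2)->(3,2) | p2:escaped
Step 3: p0:(0,2)->(0,3)->EXIT | p1:(3,2)->(2,2) | p2:escaped

ESCAPED (2,2) ESCAPED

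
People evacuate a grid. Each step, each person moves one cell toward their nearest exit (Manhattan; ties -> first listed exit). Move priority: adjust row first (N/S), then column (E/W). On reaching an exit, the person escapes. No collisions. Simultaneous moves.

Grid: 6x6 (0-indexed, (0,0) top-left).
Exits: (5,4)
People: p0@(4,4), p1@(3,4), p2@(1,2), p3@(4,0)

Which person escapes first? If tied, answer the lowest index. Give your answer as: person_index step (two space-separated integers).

Answer: 0 1

Derivation:
Step 1: p0:(4,4)->(5,4)->EXIT | p1:(3,4)->(4,4) | p2:(1,2)->(2,2) | p3:(4,0)->(5,0)
Step 2: p0:escaped | p1:(4,4)->(5,4)->EXIT | p2:(2,2)->(3,2) | p3:(5,0)->(5,1)
Step 3: p0:escaped | p1:escaped | p2:(3,2)->(4,2) | p3:(5,1)->(5,2)
Step 4: p0:escaped | p1:escaped | p2:(4,2)->(5,2) | p3:(5,2)->(5,3)
Step 5: p0:escaped | p1:escaped | p2:(5,2)->(5,3) | p3:(5,3)->(5,4)->EXIT
Step 6: p0:escaped | p1:escaped | p2:(5,3)->(5,4)->EXIT | p3:escaped
Exit steps: [1, 2, 6, 5]
First to escape: p0 at step 1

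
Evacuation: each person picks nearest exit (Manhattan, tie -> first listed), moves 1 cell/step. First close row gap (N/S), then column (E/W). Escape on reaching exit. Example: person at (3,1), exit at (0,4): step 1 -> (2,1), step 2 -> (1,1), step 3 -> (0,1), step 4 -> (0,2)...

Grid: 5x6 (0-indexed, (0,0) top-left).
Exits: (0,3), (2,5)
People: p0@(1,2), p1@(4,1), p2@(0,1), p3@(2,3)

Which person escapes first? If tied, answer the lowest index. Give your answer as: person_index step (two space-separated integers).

Step 1: p0:(1,2)->(0,2) | p1:(4,1)->(3,1) | p2:(0,1)->(0,2) | p3:(2,3)->(1,3)
Step 2: p0:(0,2)->(0,3)->EXIT | p1:(3,1)->(2,1) | p2:(0,2)->(0,3)->EXIT | p3:(1,3)->(0,3)->EXIT
Step 3: p0:escaped | p1:(2,1)->(1,1) | p2:escaped | p3:escaped
Step 4: p0:escaped | p1:(1,1)->(0,1) | p2:escaped | p3:escaped
Step 5: p0:escaped | p1:(0,1)->(0,2) | p2:escaped | p3:escaped
Step 6: p0:escaped | p1:(0,2)->(0,3)->EXIT | p2:escaped | p3:escaped
Exit steps: [2, 6, 2, 2]
First to escape: p0 at step 2

Answer: 0 2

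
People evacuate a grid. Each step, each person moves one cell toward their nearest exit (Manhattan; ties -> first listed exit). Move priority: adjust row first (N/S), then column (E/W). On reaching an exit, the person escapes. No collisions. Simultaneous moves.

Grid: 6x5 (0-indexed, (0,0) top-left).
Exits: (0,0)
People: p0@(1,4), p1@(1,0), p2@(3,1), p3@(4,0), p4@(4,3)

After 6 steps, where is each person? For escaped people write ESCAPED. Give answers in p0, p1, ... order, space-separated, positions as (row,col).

Step 1: p0:(1,4)->(0,4) | p1:(1,0)->(0,0)->EXIT | p2:(3,1)->(2,1) | p3:(4,0)->(3,0) | p4:(4,3)->(3,3)
Step 2: p0:(0,4)->(0,3) | p1:escaped | p2:(2,1)->(1,1) | p3:(3,0)->(2,0) | p4:(3,3)->(2,3)
Step 3: p0:(0,3)->(0,2) | p1:escaped | p2:(1,1)->(0,1) | p3:(2,0)->(1,0) | p4:(2,3)->(1,3)
Step 4: p0:(0,2)->(0,1) | p1:escaped | p2:(0,1)->(0,0)->EXIT | p3:(1,0)->(0,0)->EXIT | p4:(1,3)->(0,3)
Step 5: p0:(0,1)->(0,0)->EXIT | p1:escaped | p2:escaped | p3:escaped | p4:(0,3)->(0,2)
Step 6: p0:escaped | p1:escaped | p2:escaped | p3:escaped | p4:(0,2)->(0,1)

ESCAPED ESCAPED ESCAPED ESCAPED (0,1)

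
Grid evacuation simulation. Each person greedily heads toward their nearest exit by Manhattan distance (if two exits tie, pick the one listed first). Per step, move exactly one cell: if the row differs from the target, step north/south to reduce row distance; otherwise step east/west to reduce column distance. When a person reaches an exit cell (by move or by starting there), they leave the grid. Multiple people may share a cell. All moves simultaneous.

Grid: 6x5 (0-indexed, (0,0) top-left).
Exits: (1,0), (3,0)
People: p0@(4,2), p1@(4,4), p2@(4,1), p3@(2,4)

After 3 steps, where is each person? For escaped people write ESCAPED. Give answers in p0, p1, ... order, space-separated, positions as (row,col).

Step 1: p0:(4,2)->(3,2) | p1:(4,4)->(3,4) | p2:(4,1)->(3,1) | p3:(2,4)->(1,4)
Step 2: p0:(3,2)->(3,1) | p1:(3,4)->(3,3) | p2:(3,1)->(3,0)->EXIT | p3:(1,4)->(1,3)
Step 3: p0:(3,1)->(3,0)->EXIT | p1:(3,3)->(3,2) | p2:escaped | p3:(1,3)->(1,2)

ESCAPED (3,2) ESCAPED (1,2)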